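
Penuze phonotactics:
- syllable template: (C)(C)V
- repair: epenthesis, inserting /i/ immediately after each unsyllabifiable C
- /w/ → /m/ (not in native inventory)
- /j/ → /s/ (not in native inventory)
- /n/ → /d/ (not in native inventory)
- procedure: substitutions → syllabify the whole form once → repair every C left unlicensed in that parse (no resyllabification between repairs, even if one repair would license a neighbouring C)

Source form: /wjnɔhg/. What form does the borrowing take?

Substitution: /w/ → /m/, /j/ → /s/, /n/ → /d/, giving /msdɔhg/.
The consonants /m/, /h/, /g/ cannot be parsed into a legal (C)(C)V syllable (no codas are permitted; onsets may contain at most 2 consonants).
Epenthesis after each stranded consonant: /m/ → /mi/, /h/ → /hi/, /g/ → /gi/.

misdɔhigi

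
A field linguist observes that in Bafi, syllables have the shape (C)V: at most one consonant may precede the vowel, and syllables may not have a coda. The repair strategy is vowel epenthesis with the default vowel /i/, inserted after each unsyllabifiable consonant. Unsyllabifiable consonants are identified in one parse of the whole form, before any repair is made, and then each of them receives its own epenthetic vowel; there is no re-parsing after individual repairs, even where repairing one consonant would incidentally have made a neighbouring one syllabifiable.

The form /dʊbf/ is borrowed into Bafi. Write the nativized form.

Syllabifying with onset maximization leaves /b/, /f/ stranded (no codas are permitted; onsets are limited to one consonant).
Inserting the epenthetic vowel yields /b/ → /bi/, /f/ → /fi/.

dʊbifi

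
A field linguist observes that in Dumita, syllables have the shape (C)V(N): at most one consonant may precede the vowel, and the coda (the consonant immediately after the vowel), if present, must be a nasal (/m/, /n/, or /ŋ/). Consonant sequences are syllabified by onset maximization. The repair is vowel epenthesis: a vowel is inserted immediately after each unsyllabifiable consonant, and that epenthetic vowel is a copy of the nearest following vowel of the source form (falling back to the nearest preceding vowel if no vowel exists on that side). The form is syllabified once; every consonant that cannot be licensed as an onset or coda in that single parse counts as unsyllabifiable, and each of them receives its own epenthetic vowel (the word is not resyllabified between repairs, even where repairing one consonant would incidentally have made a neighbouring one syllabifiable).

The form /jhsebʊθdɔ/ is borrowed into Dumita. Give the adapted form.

jehesebʊθɔdɔ

Syllabifying with onset maximization leaves /j/, /h/, /θ/ stranded (only a nasal (/m/, /n/, or /ŋ/) is licensed in coda position; onsets are limited to one consonant).
Each unlicensed consonant becomes the onset of a new syllable: /j/ → /je/, /h/ → /he/, /θ/ → /θɔ/.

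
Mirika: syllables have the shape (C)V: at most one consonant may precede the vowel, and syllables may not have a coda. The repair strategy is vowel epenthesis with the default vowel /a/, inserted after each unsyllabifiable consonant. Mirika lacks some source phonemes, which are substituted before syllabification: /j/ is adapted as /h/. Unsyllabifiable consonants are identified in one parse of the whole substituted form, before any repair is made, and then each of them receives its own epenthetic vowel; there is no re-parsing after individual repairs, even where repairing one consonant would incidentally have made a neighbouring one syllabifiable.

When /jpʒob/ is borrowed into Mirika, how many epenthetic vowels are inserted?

3

After substitution the input is /hpʒob/.
The unsyllabifiable consonants are /h/, /p/, /b/; each receives one epenthetic vowel.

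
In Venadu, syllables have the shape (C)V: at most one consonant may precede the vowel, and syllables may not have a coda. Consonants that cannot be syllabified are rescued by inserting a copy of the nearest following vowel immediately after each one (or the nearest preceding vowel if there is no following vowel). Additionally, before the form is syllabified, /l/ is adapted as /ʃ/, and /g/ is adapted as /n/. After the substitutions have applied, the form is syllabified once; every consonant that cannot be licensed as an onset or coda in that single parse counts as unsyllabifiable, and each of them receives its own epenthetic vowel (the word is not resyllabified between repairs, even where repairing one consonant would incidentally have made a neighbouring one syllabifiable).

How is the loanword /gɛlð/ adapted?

nɛʃɛðɛ

Substitution: /g/ → /n/, /l/ → /ʃ/, giving /nɛʃð/.
The consonants /ʃ/, /ð/ cannot be parsed into a legal (C)V syllable (no codas are permitted; onsets are limited to one consonant).
Epenthesis after each stranded consonant: /ʃ/ → /ʃɛ/, /ð/ → /ðɛ/.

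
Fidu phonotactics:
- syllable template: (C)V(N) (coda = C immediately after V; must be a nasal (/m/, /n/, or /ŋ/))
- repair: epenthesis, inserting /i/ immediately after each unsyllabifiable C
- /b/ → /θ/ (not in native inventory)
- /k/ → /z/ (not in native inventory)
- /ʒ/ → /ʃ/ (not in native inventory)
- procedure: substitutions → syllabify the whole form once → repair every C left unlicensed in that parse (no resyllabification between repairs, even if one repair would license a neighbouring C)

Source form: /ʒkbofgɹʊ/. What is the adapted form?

Substitution: /ʒ/ → /ʃ/, /k/ → /z/, /b/ → /θ/, giving /ʃzθofgɹʊ/.
Syllabifying with onset maximization leaves /ʃ/, /z/, /f/, /g/ stranded (only a nasal (/m/, /n/, or /ŋ/) is licensed in coda position; onsets are limited to one consonant).
Each unlicensed consonant becomes the onset of a new syllable: /ʃ/ → /ʃi/, /z/ → /zi/, /f/ → /fi/, /g/ → /gi/.

ʃiziθofigiɹʊ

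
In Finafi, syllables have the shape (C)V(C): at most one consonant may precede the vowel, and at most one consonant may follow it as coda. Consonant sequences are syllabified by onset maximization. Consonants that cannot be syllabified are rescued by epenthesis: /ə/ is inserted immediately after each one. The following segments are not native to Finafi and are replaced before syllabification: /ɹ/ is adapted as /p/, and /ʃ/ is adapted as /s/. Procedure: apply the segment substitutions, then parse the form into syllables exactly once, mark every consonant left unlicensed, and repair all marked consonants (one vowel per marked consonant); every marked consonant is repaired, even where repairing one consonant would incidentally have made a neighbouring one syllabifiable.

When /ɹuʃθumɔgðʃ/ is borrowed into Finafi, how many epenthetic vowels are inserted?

2

After substitution the input is /pusθumɔgðs/.
The unsyllabifiable consonants are /ð/, /s/; each receives one epenthetic vowel.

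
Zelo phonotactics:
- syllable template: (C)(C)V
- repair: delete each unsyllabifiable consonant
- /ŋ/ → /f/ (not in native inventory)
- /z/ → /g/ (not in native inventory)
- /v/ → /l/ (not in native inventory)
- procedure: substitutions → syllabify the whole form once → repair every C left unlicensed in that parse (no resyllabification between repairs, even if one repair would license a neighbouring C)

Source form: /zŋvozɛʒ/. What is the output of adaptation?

Substitution: /z/ → /g/, /ŋ/ → /f/, /v/ → /l/, giving /gflogɛʒ/.
The consonants /g/, /ʒ/ cannot be parsed into a legal (C)(C)V syllable (no codas are permitted; onsets may contain at most 2 consonants).
Deletion applies to /g/, /ʒ/.

flogɛ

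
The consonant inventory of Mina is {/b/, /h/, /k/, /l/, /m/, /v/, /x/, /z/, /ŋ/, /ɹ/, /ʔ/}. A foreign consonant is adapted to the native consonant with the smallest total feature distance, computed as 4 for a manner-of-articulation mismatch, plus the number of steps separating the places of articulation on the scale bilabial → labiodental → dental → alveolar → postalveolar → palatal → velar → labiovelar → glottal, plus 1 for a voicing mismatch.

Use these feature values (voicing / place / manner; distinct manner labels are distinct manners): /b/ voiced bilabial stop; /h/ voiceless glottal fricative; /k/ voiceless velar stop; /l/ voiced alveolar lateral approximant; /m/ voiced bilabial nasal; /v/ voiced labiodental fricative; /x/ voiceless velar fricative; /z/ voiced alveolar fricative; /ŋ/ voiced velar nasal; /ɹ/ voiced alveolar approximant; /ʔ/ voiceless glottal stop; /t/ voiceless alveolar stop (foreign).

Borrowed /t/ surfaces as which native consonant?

/k/ is closest: same manner (stop), place distance 3 (alveolar→velar), same voicing; total 3. Next closest is /b/ at distance 4.

k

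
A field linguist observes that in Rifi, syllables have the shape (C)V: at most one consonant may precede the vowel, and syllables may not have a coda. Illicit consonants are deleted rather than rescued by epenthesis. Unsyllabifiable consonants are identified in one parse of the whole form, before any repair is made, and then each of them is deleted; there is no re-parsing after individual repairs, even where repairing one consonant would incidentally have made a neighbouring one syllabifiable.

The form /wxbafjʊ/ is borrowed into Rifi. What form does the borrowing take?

bajʊ

The consonants /w/, /x/, /f/ cannot be parsed into a legal (C)V syllable (no codas are permitted; onsets are limited to one consonant).
Each unlicensed consonant is deleted: /w/, /x/, /f/.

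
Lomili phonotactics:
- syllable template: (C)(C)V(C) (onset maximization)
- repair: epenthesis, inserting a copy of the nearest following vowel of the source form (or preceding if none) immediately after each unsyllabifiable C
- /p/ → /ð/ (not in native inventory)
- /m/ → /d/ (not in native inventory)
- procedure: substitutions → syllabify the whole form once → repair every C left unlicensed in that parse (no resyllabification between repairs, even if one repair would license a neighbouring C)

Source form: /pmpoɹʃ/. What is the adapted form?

Substitution: /p/ → /ð/, /m/ → /d/, giving /ðdðoɹʃ/.
Under (C)(C)V(C), the unsyllabifiable consonants are /ð/, /ʃ/ (at most one coda consonant is licensed; onsets may contain at most 2 consonants).
Inserting the epenthetic vowel yields /ð/ → /ðo/, /ʃ/ → /ʃo/.

ðodðoɹʃo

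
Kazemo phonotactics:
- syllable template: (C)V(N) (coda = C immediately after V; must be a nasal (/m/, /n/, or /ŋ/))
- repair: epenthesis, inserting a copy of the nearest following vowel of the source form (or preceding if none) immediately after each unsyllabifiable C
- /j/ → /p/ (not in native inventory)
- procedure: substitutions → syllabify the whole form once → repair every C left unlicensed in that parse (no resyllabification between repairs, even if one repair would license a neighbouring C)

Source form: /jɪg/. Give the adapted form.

Substitution: /j/ → /p/, giving /pɪg/.
Syllabifying with onset maximization leaves /g/ stranded (only a nasal (/m/, /n/, or /ŋ/) is licensed in coda position; onsets are limited to one consonant).
Inserting the epenthetic vowel yields /g/ → /gɪ/.

pɪgɪ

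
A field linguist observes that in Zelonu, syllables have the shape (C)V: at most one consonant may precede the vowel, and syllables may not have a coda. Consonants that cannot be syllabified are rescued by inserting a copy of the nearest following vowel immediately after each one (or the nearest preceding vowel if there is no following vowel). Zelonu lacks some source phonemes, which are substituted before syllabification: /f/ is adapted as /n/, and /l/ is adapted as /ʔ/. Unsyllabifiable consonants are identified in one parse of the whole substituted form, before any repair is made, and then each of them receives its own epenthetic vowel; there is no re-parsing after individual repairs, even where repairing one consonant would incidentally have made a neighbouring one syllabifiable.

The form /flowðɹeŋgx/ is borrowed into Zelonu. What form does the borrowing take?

noʔoweðeɹeŋegexe

Substitution: /f/ → /n/, /l/ → /ʔ/, giving /nʔowðɹeŋgx/.
Under (C)V, the unsyllabifiable consonants are /n/, /w/, /ð/, /ŋ/, /g/, /x/ (no codas are permitted; onsets are limited to one consonant).
Epenthesis after each stranded consonant: /n/ → /no/, /w/ → /we/, /ð/ → /ðe/, /ŋ/ → /ŋe/, /g/ → /ge/, /x/ → /xe/.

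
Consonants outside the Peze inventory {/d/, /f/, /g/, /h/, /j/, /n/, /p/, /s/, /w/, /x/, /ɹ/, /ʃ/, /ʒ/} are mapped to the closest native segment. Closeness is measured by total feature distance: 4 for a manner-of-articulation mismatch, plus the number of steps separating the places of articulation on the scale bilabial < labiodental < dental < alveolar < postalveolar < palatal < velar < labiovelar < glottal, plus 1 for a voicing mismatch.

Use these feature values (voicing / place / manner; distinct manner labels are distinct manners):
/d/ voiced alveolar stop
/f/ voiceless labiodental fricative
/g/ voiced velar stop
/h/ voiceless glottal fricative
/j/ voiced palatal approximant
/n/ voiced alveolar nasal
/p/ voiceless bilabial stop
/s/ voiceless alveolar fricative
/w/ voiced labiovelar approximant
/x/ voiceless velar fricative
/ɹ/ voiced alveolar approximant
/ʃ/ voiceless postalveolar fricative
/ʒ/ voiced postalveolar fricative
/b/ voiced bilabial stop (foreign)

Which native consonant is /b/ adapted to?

/p/ is closest: same manner (stop), place distance 0 (bilabial→bilabial), voicing differs (+1); total 1. Next closest is /d/ at distance 3.

p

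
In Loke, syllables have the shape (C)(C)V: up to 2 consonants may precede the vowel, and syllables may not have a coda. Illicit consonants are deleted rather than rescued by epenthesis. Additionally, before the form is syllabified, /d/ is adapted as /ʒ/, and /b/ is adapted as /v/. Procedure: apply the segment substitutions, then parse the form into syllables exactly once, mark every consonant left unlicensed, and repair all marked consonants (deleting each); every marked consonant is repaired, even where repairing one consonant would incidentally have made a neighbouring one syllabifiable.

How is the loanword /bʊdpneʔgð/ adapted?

vʊpne

Substitution: /b/ → /v/, /d/ → /ʒ/, giving /vʊʒpneʔgð/.
The consonants /ʒ/, /ʔ/, /g/, /ð/ cannot be parsed into a legal (C)(C)V syllable (no codas are permitted; onsets may contain at most 2 consonants).
Each unlicensed consonant is deleted: /ʒ/, /ʔ/, /g/, /ð/.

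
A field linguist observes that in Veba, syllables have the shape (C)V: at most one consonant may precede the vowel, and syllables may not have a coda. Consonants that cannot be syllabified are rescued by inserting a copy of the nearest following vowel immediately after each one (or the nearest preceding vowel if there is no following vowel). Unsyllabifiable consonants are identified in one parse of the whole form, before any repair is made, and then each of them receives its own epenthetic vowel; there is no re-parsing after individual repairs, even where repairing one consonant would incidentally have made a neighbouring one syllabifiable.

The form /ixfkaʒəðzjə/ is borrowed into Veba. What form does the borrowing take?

Under (C)V, the unsyllabifiable consonants are /x/, /f/, /ð/, /z/ (no codas are permitted; onsets are limited to one consonant).
Inserting the epenthetic vowel yields /x/ → /xa/, /f/ → /fa/, /ð/ → /ðə/, /z/ → /zə/.

ixafakaʒəðəzəjə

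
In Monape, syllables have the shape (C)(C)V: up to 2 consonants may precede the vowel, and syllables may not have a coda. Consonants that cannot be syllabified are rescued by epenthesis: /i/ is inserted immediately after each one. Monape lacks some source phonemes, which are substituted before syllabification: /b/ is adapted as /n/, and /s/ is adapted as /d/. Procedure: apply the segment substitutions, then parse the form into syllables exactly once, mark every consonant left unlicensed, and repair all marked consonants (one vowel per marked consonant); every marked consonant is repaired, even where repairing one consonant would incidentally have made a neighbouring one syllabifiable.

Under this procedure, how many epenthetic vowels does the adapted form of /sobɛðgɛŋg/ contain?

After substitution the input is /donɛðgɛŋg/.
The unsyllabifiable consonants are /ŋ/, /g/; each receives one epenthetic vowel.

2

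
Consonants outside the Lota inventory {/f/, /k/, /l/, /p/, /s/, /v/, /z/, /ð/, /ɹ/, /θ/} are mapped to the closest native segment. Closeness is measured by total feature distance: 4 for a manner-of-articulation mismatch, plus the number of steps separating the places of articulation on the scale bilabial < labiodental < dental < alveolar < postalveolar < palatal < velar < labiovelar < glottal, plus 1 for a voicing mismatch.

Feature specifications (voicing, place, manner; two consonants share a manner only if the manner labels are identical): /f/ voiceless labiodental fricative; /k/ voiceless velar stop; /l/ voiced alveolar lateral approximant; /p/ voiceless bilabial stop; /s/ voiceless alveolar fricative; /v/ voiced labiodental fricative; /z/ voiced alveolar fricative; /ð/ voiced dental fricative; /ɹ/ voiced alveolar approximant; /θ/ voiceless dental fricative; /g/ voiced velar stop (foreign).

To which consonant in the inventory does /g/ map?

/k/ is closest: same manner (stop), place distance 0 (velar→velar), voicing differs (+1); total 1. Next closest is /l/ at distance 7.

k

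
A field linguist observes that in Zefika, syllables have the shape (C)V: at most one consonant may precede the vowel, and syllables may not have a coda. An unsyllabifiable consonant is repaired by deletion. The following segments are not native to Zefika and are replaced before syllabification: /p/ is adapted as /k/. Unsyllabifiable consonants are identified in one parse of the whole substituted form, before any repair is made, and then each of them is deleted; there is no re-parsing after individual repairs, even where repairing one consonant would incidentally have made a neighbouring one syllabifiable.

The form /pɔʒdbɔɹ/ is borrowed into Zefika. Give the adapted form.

kɔbɔ

Substitution: /p/ → /k/, giving /kɔʒdbɔɹ/.
Under (C)V, the unsyllabifiable consonants are /ʒ/, /d/, /ɹ/ (no codas are permitted; onsets are limited to one consonant).
Deletion applies to /ʒ/, /d/, /ɹ/.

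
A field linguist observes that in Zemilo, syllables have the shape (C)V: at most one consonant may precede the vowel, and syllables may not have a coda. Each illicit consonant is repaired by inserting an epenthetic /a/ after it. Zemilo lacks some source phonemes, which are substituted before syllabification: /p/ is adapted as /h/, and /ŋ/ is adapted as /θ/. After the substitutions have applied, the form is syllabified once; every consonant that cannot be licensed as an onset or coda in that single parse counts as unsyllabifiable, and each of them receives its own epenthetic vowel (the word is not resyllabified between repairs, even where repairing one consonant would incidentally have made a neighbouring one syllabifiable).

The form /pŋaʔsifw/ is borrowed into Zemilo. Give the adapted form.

Substitution: /p/ → /h/, /ŋ/ → /θ/, giving /hθaʔsifw/.
Syllabifying with onset maximization leaves /h/, /ʔ/, /f/, /w/ stranded (no codas are permitted; onsets are limited to one consonant).
Inserting the epenthetic vowel yields /h/ → /ha/, /ʔ/ → /ʔa/, /f/ → /fa/, /w/ → /wa/.

haθaʔasifawa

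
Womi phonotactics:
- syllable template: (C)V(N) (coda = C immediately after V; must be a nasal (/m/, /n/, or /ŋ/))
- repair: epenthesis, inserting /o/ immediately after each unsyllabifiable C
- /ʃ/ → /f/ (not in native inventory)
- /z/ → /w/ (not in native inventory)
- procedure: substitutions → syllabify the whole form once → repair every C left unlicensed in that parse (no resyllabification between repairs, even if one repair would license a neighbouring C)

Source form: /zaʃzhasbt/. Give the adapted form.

Substitution: /z/ → /w/, /ʃ/ → /f/, giving /wafwhasbt/.
Syllabifying with onset maximization leaves /f/, /w/, /s/, /b/, /t/ stranded (only a nasal (/m/, /n/, or /ŋ/) is licensed in coda position; onsets are limited to one consonant).
Epenthesis after each stranded consonant: /f/ → /fo/, /w/ → /wo/, /s/ → /so/, /b/ → /bo/, /t/ → /to/.

wafowohasoboto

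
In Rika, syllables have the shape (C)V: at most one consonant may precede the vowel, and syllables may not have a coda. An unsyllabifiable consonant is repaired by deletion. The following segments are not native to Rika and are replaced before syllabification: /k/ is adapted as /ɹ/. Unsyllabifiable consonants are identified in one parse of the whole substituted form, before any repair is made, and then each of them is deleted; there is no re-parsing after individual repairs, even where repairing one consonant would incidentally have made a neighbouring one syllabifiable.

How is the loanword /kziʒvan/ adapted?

ziva

Substitution: /k/ → /ɹ/, giving /ɹziʒvan/.
The consonants /ɹ/, /ʒ/, /n/ cannot be parsed into a legal (C)V syllable (no codas are permitted; onsets are limited to one consonant).
Deleting the stranded consonants removes /ɹ/, /ʒ/, /n/.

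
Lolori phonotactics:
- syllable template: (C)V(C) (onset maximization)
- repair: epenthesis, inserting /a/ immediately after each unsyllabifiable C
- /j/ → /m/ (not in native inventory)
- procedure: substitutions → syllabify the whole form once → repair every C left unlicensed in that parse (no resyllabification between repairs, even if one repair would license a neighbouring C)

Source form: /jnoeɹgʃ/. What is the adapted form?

manoeɹgaʃa

Substitution: /j/ → /m/, giving /mnoeɹgʃ/.
Syllabifying with onset maximization leaves /m/, /g/, /ʃ/ stranded (at most one coda consonant is licensed; onsets are limited to one consonant).
Inserting the epenthetic vowel yields /m/ → /ma/, /g/ → /ga/, /ʃ/ → /ʃa/.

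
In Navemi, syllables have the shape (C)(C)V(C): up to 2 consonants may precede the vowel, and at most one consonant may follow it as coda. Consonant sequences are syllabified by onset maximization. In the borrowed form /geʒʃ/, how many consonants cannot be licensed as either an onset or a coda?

1

Under (C)(C)V(C), the unsyllabifiable consonants are /ʃ/ (at most one coda consonant is licensed; onsets may contain at most 2 consonants).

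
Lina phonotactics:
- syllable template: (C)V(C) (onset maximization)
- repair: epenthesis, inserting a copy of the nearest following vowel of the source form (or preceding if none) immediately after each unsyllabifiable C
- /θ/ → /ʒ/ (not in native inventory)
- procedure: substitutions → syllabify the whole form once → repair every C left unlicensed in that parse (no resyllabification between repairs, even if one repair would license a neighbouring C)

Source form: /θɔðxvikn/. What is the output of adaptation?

ʒɔðxivikni

Substitution: /θ/ → /ʒ/, giving /ʒɔðxvikn/.
Under (C)V(C), the unsyllabifiable consonants are /x/, /n/ (at most one coda consonant is licensed; onsets are limited to one consonant).
Each unlicensed consonant becomes the onset of a new syllable: /x/ → /xi/, /n/ → /ni/.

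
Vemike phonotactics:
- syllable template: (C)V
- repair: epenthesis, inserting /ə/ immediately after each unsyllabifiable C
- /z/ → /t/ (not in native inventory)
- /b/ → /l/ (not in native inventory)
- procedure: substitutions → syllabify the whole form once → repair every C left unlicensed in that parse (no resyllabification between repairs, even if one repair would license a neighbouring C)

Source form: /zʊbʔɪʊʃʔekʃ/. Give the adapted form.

tʊləʔɪʊʃəʔekəʃə

Substitution: /z/ → /t/, /b/ → /l/, giving /tʊlʔɪʊʃʔekʃ/.
The consonants /l/, /ʃ/, /k/, /ʃ/ cannot be parsed into a legal (C)V syllable (no codas are permitted; onsets are limited to one consonant).
Each unlicensed consonant becomes the onset of a new syllable: /l/ → /lə/, /ʃ/ → /ʃə/, /k/ → /kə/, /ʃ/ → /ʃə/.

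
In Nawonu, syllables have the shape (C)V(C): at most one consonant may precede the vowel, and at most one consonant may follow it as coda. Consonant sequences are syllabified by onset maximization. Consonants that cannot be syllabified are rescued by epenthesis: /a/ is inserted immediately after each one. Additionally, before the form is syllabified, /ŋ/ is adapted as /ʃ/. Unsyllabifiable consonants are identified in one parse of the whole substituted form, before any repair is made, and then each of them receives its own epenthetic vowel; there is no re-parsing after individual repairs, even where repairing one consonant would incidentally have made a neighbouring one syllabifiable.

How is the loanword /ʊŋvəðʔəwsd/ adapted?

Substitution: /ŋ/ → /ʃ/, giving /ʊʃvəðʔəwsd/.
Syllabifying with onset maximization leaves /s/, /d/ stranded (at most one coda consonant is licensed; onsets are limited to one consonant).
Epenthesis after each stranded consonant: /s/ → /sa/, /d/ → /da/.

ʊʃvəðʔəwsada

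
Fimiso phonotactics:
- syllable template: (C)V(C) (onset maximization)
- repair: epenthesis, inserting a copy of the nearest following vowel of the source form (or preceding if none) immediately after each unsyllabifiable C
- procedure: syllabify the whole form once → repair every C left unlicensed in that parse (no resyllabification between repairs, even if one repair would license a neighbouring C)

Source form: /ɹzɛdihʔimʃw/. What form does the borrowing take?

ɹɛzɛdihʔimʃiwi

Under (C)V(C), the unsyllabifiable consonants are /ɹ/, /ʃ/, /w/ (at most one coda consonant is licensed; onsets are limited to one consonant).
Epenthesis after each stranded consonant: /ɹ/ → /ɹɛ/, /ʃ/ → /ʃi/, /w/ → /wi/.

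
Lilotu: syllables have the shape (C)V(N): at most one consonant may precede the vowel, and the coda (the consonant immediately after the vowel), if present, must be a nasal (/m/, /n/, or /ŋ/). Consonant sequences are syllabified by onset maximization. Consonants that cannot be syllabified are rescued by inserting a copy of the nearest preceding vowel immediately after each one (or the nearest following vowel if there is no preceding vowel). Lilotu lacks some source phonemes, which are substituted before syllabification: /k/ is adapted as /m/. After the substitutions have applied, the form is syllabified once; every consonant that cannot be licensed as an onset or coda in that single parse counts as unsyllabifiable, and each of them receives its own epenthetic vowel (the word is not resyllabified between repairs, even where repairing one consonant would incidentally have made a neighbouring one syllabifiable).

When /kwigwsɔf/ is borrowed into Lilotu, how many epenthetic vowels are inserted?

4

After substitution the input is /mwigwsɔf/.
The unsyllabifiable consonants are /m/, /g/, /w/, /f/; each receives one epenthetic vowel.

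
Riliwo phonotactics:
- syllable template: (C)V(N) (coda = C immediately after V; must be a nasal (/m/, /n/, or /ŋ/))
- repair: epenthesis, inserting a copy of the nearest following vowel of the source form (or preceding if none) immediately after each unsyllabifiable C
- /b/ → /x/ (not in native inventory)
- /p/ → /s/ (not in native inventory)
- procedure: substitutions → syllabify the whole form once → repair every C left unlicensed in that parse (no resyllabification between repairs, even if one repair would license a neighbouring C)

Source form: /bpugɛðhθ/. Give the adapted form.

xusugɛðɛhɛθɛ

Substitution: /b/ → /x/, /p/ → /s/, giving /xsugɛðhθ/.
Under (C)V(N), the unsyllabifiable consonants are /x/, /ð/, /h/, /θ/ (only a nasal (/m/, /n/, or /ŋ/) is licensed in coda position; onsets are limited to one consonant).
Epenthesis after each stranded consonant: /x/ → /xu/, /ð/ → /ðɛ/, /h/ → /hɛ/, /θ/ → /θɛ/.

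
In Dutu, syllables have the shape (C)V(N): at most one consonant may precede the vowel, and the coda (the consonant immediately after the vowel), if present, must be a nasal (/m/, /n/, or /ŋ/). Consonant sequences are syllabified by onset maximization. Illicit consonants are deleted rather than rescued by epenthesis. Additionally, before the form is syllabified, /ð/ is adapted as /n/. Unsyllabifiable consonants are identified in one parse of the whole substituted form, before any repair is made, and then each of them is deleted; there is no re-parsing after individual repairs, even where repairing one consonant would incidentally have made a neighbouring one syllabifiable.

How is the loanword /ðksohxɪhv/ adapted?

Substitution: /ð/ → /n/, giving /nksohxɪhv/.
Under (C)V(N), the unsyllabifiable consonants are /n/, /k/, /h/, /h/, /v/ (only a nasal (/m/, /n/, or /ŋ/) is licensed in coda position; onsets are limited to one consonant).
Deletion applies to /n/, /k/, /h/, /h/, /v/.

soxɪ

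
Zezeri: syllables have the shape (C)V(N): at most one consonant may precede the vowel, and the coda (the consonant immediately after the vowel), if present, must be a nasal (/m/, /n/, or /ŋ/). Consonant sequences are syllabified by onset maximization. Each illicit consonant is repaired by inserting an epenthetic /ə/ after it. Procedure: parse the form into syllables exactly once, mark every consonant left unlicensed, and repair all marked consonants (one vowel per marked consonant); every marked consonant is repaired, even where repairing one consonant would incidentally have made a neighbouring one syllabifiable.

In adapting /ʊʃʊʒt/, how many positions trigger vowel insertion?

2

The unsyllabifiable consonants are /ʒ/, /t/; each receives one epenthetic vowel.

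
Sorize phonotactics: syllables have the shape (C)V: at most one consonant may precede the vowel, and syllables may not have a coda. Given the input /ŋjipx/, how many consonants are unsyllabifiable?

3

Syllabifying with onset maximization leaves /ŋ/, /p/, /x/ stranded (no codas are permitted; onsets are limited to one consonant).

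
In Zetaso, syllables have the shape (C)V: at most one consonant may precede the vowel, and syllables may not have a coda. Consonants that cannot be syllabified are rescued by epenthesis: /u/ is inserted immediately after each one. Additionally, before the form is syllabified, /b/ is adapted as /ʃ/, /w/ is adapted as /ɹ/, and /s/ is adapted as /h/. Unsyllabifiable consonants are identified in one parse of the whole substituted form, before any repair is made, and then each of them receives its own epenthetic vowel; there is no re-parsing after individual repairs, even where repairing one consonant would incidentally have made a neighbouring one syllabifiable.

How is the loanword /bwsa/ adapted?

Substitution: /b/ → /ʃ/, /w/ → /ɹ/, /s/ → /h/, giving /ʃɹha/.
Under (C)V, the unsyllabifiable consonants are /ʃ/, /ɹ/ (no codas are permitted; onsets are limited to one consonant).
Each unlicensed consonant becomes the onset of a new syllable: /ʃ/ → /ʃu/, /ɹ/ → /ɹu/.

ʃuɹuha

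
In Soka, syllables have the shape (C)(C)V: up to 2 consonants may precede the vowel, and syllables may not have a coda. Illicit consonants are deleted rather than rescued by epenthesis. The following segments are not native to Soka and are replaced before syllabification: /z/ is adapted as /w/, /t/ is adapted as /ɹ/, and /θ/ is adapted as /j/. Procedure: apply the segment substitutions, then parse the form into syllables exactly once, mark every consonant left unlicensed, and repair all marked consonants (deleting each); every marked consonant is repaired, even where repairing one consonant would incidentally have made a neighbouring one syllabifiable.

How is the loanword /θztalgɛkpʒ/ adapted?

Substitution: /θ/ → /j/, /z/ → /w/, /t/ → /ɹ/, giving /jwɹalgɛkpʒ/.
Syllabifying with onset maximization leaves /j/, /k/, /p/, /ʒ/ stranded (no codas are permitted; onsets may contain at most 2 consonants).
Deleting the stranded consonants removes /j/, /k/, /p/, /ʒ/.

wɹalgɛ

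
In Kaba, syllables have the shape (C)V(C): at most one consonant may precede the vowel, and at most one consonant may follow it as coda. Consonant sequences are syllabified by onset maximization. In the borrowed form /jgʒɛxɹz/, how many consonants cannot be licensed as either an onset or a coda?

Syllabifying with onset maximization leaves /j/, /g/, /ɹ/, /z/ stranded (at most one coda consonant is licensed; onsets are limited to one consonant).

4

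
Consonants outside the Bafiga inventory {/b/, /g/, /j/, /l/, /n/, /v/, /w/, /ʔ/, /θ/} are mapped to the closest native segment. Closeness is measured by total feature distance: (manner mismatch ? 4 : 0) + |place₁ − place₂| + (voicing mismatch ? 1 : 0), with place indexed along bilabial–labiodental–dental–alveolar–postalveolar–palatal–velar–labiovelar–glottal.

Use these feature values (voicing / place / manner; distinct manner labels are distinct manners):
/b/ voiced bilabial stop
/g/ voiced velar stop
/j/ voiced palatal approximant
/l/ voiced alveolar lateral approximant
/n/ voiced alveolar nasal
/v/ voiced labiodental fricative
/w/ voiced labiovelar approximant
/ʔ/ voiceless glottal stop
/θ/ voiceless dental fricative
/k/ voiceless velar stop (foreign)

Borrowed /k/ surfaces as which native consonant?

g

/g/ is closest: same manner (stop), place distance 0 (velar→velar), voicing differs (+1); total 1. Next closest is /ʔ/ at distance 2.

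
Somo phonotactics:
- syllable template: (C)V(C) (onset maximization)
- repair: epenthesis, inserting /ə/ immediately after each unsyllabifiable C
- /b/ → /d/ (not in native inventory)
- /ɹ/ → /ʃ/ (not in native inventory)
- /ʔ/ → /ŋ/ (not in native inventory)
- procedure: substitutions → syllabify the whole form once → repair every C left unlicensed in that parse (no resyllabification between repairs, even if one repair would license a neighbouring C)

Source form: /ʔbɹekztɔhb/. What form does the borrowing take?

Substitution: /ʔ/ → /ŋ/, /b/ → /d/, /ɹ/ → /ʃ/, giving /ŋdʃekztɔhd/.
The consonants /ŋ/, /d/, /z/, /d/ cannot be parsed into a legal (C)V(C) syllable (at most one coda consonant is licensed; onsets are limited to one consonant).
Each unlicensed consonant becomes the onset of a new syllable: /ŋ/ → /ŋə/, /d/ → /də/, /z/ → /zə/, /d/ → /də/.

ŋədəʃekzətɔhdə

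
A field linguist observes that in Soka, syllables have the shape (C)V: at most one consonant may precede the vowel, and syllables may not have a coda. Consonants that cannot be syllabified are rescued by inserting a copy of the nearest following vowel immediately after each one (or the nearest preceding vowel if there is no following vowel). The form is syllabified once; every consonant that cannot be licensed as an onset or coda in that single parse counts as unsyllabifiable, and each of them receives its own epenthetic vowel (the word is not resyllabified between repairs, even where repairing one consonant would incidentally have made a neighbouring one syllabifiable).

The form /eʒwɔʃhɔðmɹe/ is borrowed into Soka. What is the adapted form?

Under (C)V, the unsyllabifiable consonants are /ʒ/, /ʃ/, /ð/, /m/ (no codas are permitted; onsets are limited to one consonant).
Each unlicensed consonant becomes the onset of a new syllable: /ʒ/ → /ʒɔ/, /ʃ/ → /ʃɔ/, /ð/ → /ðe/, /m/ → /me/.

eʒɔwɔʃɔhɔðemeɹe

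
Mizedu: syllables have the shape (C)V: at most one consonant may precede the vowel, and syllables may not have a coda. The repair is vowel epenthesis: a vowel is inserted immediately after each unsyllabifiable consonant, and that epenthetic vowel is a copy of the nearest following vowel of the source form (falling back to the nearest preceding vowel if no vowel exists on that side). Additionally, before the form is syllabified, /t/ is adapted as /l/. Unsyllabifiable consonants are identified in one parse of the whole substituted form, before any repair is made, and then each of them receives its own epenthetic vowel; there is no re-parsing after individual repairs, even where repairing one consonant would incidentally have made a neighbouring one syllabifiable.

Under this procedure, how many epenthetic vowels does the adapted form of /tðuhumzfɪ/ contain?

3

After substitution the input is /lðuhumzfɪ/.
The unsyllabifiable consonants are /l/, /m/, /z/; each receives one epenthetic vowel.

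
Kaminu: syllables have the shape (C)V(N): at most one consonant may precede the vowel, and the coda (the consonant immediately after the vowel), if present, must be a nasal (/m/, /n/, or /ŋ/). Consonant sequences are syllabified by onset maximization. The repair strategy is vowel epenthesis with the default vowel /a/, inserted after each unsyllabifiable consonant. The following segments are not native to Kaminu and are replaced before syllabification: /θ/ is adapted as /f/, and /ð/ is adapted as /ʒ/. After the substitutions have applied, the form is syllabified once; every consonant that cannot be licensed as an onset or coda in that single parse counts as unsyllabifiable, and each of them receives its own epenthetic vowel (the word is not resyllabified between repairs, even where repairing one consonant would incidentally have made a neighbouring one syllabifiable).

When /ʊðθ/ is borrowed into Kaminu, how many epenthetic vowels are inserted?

2

After substitution the input is /ʊʒf/.
The unsyllabifiable consonants are /ʒ/, /f/; each receives one epenthetic vowel.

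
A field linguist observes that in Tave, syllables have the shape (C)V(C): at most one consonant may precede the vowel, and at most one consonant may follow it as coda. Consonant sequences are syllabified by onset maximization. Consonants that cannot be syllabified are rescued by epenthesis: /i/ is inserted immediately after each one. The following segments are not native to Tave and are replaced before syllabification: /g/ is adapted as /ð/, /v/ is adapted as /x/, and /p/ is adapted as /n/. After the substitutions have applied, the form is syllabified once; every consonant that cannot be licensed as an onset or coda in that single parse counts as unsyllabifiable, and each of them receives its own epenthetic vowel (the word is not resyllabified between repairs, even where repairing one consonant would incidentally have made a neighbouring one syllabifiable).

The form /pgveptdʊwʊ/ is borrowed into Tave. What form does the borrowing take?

Substitution: /p/ → /n/, /g/ → /ð/, /v/ → /x/, giving /nðxentdʊwʊ/.
The consonants /n/, /ð/, /t/ cannot be parsed into a legal (C)V(C) syllable (at most one coda consonant is licensed; onsets are limited to one consonant).
Each unlicensed consonant becomes the onset of a new syllable: /n/ → /ni/, /ð/ → /ði/, /t/ → /ti/.

niðixentidʊwʊ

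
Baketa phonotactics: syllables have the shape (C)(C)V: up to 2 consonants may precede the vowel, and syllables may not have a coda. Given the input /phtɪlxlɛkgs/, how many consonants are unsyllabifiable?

Under (C)(C)V, the unsyllabifiable consonants are /p/, /l/, /k/, /g/, /s/ (no codas are permitted; onsets may contain at most 2 consonants).

5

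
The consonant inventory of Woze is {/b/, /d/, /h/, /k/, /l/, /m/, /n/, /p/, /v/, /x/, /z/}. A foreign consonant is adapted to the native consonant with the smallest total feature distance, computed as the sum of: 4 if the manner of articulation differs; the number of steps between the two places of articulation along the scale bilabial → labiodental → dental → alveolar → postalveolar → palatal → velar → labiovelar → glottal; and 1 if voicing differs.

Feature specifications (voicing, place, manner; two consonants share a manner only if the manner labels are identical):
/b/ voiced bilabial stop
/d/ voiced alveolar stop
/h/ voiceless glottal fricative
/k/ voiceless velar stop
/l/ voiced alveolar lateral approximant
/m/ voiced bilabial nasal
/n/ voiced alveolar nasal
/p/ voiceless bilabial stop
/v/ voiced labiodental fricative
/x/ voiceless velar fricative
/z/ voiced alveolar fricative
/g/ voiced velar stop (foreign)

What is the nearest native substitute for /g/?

/k/ is closest: same manner (stop), place distance 0 (velar→velar), voicing differs (+1); total 1. Next closest is /d/ at distance 3.

k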